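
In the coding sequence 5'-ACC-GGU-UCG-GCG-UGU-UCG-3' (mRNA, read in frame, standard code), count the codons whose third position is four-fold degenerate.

5

Codon 1 ACC (Thr): third position 4-fold.
Codon 2 GGU (Gly): third position 4-fold.
Codon 3 UCG (Ser): third position 4-fold.
Codon 4 GCG (Ala): third position 4-fold.
Codon 5 UGU (Cys): third position 2-fold.
Codon 6 UCG (Ser): third position 4-fold.
Four-fold degenerate third positions: 5.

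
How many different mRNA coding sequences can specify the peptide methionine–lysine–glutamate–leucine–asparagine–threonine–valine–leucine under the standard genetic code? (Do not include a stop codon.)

4608

Met: 1 codon.
Lys: 2 codons.
Glu: 2 codons.
Leu: 6 codons.
Asn: 2 codons.
Thr: 4 codons.
Val: 4 codons.
Leu: 6 codons.
1 × 2 × 2 × 6 × 2 × 4 × 4 × 6 = 4608.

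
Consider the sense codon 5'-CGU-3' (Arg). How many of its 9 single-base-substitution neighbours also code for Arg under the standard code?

3

Position 1: none → 0 synonymous.
Position 2: none → 0 synonymous.
Position 3: CGC, CGA, CGG → 3 synonymous.
Total: 0 + 0 + 3 = 3.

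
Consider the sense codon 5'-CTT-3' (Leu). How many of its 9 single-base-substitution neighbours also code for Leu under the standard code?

Position 1: none → 0 synonymous.
Position 2: none → 0 synonymous.
Position 3: CTC, CTA, CTG → 3 synonymous.
Total: 0 + 0 + 3 = 3.

3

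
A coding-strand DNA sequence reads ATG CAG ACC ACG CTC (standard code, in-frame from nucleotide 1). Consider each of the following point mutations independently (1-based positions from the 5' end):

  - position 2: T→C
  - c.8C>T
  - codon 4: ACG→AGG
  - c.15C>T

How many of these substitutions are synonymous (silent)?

Codon 1: ATG (Met) → ACG (Thr) — missense.
Codon 3: ACC (Thr) → ATC (Ile) — missense.
Codon 4: ACG (Thr) → AGG (Arg) — missense.
Codon 5: CTC (Leu) → CTT (Leu) — synonymous.
Synonymous: 1 of 4.

1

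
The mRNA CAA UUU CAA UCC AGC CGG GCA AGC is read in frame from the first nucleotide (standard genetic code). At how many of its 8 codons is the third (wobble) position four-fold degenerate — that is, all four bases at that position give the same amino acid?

Codon 1 CAA (Gln): third position 2-fold.
Codon 2 UUU (Phe): third position 2-fold.
Codon 3 CAA (Gln): third position 2-fold.
Codon 4 UCC (Ser): third position 4-fold.
Codon 5 AGC (Ser): third position 2-fold.
Codon 6 CGG (Arg): third position 4-fold.
Codon 7 GCA (Ala): third position 4-fold.
Codon 8 AGC (Ser): third position 2-fold.
Four-fold degenerate third positions: 3.

3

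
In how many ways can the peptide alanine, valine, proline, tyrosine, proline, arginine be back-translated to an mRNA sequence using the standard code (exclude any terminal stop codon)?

3072

Ala: 4 codons.
Val: 4 codons.
Pro: 4 codons.
Tyr: 2 codons.
Pro: 4 codons.
Arg: 6 codons.
4 × 4 × 4 × 2 × 4 × 6 = 3072.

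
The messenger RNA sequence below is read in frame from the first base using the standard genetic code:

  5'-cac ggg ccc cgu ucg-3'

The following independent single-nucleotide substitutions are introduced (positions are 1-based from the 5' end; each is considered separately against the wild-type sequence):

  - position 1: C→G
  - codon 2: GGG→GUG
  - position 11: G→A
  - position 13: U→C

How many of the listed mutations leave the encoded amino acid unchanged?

Codon 1: CAC (His) → GAC (Asp) — missense.
Codon 2: GGG (Gly) → GUG (Val) — missense.
Codon 4: CGU (Arg) → CAU (His) — missense.
Codon 5: UCG (Ser) → CCG (Pro) — missense.
Synonymous: 0 of 4.

0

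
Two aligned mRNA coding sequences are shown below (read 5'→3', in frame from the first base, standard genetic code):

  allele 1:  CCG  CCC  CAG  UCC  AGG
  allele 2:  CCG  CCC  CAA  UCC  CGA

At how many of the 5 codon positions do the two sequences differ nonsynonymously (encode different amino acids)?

0

Codon 1: CCG Pro / CCG Pro — identical.
Codon 2: CCC Pro / CCC Pro — identical.
Codon 3: CAG Gln / CAA Gln — synonymous.
Codon 4: UCC Ser / UCC Ser — identical.
Codon 5: AGG Arg / CGA Arg — synonymous.
Nonsynonymous differences: 0.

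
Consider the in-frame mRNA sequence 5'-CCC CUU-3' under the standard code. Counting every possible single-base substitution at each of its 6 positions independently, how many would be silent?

6

Codon 1 (CCC, Pro): 3 synonymous substitutions.
Codon 2 (CUU, Leu): 3 synonymous substitutions.
Total: 3 + 3 = 6.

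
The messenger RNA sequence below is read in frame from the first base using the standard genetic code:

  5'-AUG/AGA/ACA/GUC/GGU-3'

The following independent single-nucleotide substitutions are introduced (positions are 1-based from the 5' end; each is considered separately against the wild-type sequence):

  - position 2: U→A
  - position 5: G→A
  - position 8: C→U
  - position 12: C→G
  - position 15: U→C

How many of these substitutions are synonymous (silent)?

2

Codon 1: AUG (Met) → AAG (Lys) — missense.
Codon 2: AGA (Arg) → AAA (Lys) — missense.
Codon 3: ACA (Thr) → AUA (Ile) — missense.
Codon 4: GUC (Val) → GUG (Val) — synonymous.
Codon 5: GGU (Gly) → GGC (Gly) — synonymous.
Synonymous: 2 of 5.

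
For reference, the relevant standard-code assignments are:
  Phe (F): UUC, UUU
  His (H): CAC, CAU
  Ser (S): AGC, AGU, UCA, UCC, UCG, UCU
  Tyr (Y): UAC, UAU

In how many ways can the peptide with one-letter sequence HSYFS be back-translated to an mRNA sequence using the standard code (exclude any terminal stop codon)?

288

His: 2 codons.
Ser: 6 codons.
Tyr: 2 codons.
Phe: 2 codons.
Ser: 6 codons.
2 × 6 × 2 × 2 × 6 = 288.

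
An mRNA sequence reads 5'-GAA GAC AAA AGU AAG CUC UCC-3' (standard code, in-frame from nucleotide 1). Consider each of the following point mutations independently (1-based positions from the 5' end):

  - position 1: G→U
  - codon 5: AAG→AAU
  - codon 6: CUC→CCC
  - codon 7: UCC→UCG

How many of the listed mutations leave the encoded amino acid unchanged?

1

Codon 1: GAA (Glu) → UAA (Stop) — nonsense.
Codon 5: AAG (Lys) → AAU (Asn) — missense.
Codon 6: CUC (Leu) → CCC (Pro) — missense.
Codon 7: UCC (Ser) → UCG (Ser) — synonymous.
Synonymous: 1 of 4.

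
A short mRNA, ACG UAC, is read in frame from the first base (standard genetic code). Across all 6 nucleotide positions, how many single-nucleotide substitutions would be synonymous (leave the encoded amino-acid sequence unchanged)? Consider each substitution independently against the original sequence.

Codon 1 (ACG, Thr): 3 synonymous substitutions.
Codon 2 (UAC, Tyr): 1 synonymous substitution.
Total: 3 + 1 = 4.

4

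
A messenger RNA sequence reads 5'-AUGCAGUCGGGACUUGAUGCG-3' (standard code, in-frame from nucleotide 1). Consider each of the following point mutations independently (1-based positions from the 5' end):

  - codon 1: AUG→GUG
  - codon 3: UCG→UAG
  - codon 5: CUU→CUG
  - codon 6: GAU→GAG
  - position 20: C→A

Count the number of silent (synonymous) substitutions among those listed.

Codon 1: AUG (Met) → GUG (Val) — missense.
Codon 3: UCG (Ser) → UAG (Stop) — nonsense.
Codon 5: CUU (Leu) → CUG (Leu) — synonymous.
Codon 6: GAU (Asp) → GAG (Glu) — missense.
Codon 7: GCG (Ala) → GAG (Glu) — missense.
Synonymous: 1 of 5.

1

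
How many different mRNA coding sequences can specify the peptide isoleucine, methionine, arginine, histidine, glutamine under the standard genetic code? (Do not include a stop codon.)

72

Ile: 3 codons.
Met: 1 codon.
Arg: 6 codons.
His: 2 codons.
Gln: 2 codons.
3 × 1 × 6 × 2 × 2 = 72.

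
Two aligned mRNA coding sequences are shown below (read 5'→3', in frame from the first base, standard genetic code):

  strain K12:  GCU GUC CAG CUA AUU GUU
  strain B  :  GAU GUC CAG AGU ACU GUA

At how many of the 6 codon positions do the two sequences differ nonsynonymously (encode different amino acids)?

3

Codon 1: GCU Ala / GAU Asp — nonsynonymous.
Codon 2: GUC Val / GUC Val — identical.
Codon 3: CAG Gln / CAG Gln — identical.
Codon 4: CUA Leu / AGU Ser — nonsynonymous.
Codon 5: AUU Ile / ACU Thr — nonsynonymous.
Codon 6: GUU Val / GUA Val — synonymous.
Nonsynonymous differences: 3.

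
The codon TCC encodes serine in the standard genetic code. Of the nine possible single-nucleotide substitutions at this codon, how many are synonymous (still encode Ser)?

3

Position 1: none → 0 synonymous.
Position 2: none → 0 synonymous.
Position 3: TCT, TCA, TCG → 3 synonymous.
Total: 0 + 0 + 3 = 3.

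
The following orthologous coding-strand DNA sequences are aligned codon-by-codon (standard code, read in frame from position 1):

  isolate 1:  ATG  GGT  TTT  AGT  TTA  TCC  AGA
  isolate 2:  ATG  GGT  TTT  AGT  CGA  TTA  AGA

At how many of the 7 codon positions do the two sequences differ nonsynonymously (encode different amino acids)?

2

Codon 1: ATG Met / ATG Met — identical.
Codon 2: GGT Gly / GGT Gly — identical.
Codon 3: TTT Phe / TTT Phe — identical.
Codon 4: AGT Ser / AGT Ser — identical.
Codon 5: TTA Leu / CGA Arg — nonsynonymous.
Codon 6: TCC Ser / TTA Leu — nonsynonymous.
Codon 7: AGA Arg / AGA Arg — identical.
Nonsynonymous differences: 2.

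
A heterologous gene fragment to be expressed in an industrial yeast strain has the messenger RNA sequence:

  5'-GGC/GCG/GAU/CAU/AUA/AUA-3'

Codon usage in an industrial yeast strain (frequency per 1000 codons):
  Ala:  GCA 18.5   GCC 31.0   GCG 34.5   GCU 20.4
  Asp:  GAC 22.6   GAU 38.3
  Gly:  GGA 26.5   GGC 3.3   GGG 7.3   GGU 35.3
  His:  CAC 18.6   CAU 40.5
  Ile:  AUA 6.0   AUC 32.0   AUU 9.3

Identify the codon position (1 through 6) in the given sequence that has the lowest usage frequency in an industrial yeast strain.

1

Codon 1 GGC (Gly): 3.3 per 1000.
Codon 2 GCG (Ala): 34.5 per 1000.
Codon 3 GAU (Asp): 38.3 per 1000.
Codon 4 CAU (His): 40.5 per 1000.
Codon 5 AUA (Ile): 6.0 per 1000.
Codon 6 AUA (Ile): 6.0 per 1000.
Lowest frequency is 3.3 at codon 1.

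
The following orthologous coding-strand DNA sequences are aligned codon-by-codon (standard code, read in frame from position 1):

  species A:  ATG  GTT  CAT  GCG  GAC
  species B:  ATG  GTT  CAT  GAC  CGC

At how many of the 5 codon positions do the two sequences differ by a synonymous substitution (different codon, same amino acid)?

0

Codon 1: ATG Met / ATG Met — identical.
Codon 2: GTT Val / GTT Val — identical.
Codon 3: CAT His / CAT His — identical.
Codon 4: GCG Ala / GAC Asp — nonsynonymous.
Codon 5: GAC Asp / CGC Arg — nonsynonymous.
Synonymous differences: 0.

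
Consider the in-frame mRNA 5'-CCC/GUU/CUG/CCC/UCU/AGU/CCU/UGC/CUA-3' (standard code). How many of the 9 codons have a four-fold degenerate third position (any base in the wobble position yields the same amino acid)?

7

Codon 1 CCC (Pro): third position 4-fold.
Codon 2 GUU (Val): third position 4-fold.
Codon 3 CUG (Leu): third position 4-fold.
Codon 4 CCC (Pro): third position 4-fold.
Codon 5 UCU (Ser): third position 4-fold.
Codon 6 AGU (Ser): third position 2-fold.
Codon 7 CCU (Pro): third position 4-fold.
Codon 8 UGC (Cys): third position 2-fold.
Codon 9 CUA (Leu): third position 4-fold.
Four-fold degenerate third positions: 7.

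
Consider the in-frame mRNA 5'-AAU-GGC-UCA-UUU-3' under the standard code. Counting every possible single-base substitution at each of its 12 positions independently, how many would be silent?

8

Codon 1 (AAU, Asn): 1 synonymous substitution.
Codon 2 (GGC, Gly): 3 synonymous substitutions.
Codon 3 (UCA, Ser): 3 synonymous substitutions.
Codon 4 (UUU, Phe): 1 synonymous substitution.
Total: 1 + 3 + 3 + 1 = 8.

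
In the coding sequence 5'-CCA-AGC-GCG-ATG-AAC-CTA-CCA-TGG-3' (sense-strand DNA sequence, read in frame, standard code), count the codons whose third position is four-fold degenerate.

4

Codon 1 CCA (Pro): third position 4-fold.
Codon 2 AGC (Ser): third position 2-fold.
Codon 3 GCG (Ala): third position 4-fold.
Codon 4 ATG (Met): third position 1-fold.
Codon 5 AAC (Asn): third position 2-fold.
Codon 6 CTA (Leu): third position 4-fold.
Codon 7 CCA (Pro): third position 4-fold.
Codon 8 TGG (Trp): third position 1-fold.
Four-fold degenerate third positions: 4.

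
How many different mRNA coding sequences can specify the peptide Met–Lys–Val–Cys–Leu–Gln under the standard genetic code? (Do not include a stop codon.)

Met: 1 codon.
Lys: 2 codons.
Val: 4 codons.
Cys: 2 codons.
Leu: 6 codons.
Gln: 2 codons.
1 × 2 × 4 × 2 × 6 × 2 = 192.

192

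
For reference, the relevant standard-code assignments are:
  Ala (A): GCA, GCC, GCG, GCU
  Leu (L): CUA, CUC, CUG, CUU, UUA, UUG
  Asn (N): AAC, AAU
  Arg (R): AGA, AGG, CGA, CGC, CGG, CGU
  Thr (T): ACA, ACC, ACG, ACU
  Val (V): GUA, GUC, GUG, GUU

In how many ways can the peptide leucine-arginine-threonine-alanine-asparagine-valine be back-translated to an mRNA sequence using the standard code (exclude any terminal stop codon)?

4608

Leu: 6 codons.
Arg: 6 codons.
Thr: 4 codons.
Ala: 4 codons.
Asn: 2 codons.
Val: 4 codons.
6 × 6 × 4 × 4 × 2 × 4 = 4608.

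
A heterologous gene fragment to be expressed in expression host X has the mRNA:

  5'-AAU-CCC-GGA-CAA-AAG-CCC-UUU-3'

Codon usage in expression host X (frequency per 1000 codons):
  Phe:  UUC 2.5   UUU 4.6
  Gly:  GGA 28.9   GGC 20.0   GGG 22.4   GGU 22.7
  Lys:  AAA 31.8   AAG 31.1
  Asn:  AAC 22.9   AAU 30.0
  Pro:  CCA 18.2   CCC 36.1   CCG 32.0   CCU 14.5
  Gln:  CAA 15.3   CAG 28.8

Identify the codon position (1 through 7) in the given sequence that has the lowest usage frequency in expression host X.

Codon 1 AAU (Asn): 30.0 per 1000.
Codon 2 CCC (Pro): 36.1 per 1000.
Codon 3 GGA (Gly): 28.9 per 1000.
Codon 4 CAA (Gln): 15.3 per 1000.
Codon 5 AAG (Lys): 31.1 per 1000.
Codon 6 CCC (Pro): 36.1 per 1000.
Codon 7 UUU (Phe): 4.6 per 1000.
Lowest frequency is 4.6 at codon 7.

7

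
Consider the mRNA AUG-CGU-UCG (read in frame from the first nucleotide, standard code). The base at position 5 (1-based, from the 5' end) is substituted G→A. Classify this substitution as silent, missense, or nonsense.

missense

Position 5 falls in codon 2: CGU → Arg.
After the substitution the codon is CAU → His.
Arg ≠ His, so this is a missense mutation.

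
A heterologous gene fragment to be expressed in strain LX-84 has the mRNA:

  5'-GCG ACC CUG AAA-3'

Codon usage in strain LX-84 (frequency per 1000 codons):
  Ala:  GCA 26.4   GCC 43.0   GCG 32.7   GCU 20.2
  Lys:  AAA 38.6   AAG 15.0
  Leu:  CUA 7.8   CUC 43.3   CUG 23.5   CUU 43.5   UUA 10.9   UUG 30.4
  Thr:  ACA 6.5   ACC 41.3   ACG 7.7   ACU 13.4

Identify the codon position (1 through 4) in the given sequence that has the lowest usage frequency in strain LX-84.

3

Codon 1 GCG (Ala): 32.7 per 1000.
Codon 2 ACC (Thr): 41.3 per 1000.
Codon 3 CUG (Leu): 23.5 per 1000.
Codon 4 AAA (Lys): 38.6 per 1000.
Lowest frequency is 23.5 at codon 3.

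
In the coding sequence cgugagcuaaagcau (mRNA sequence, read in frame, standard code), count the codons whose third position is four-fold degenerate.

2

Codon 1 CGU (Arg): third position 4-fold.
Codon 2 GAG (Glu): third position 2-fold.
Codon 3 CUA (Leu): third position 4-fold.
Codon 4 AAG (Lys): third position 2-fold.
Codon 5 CAU (His): third position 2-fold.
Four-fold degenerate third positions: 2.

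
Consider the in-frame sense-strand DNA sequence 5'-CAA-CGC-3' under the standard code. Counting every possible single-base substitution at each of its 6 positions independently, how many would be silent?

Codon 1 (CAA, Gln): 1 synonymous substitution.
Codon 2 (CGC, Arg): 3 synonymous substitutions.
Total: 1 + 3 = 4.

4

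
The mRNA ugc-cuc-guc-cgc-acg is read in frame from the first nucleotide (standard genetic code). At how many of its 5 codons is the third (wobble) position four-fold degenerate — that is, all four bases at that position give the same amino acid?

Codon 1 UGC (Cys): third position 2-fold.
Codon 2 CUC (Leu): third position 4-fold.
Codon 3 GUC (Val): third position 4-fold.
Codon 4 CGC (Arg): third position 4-fold.
Codon 5 ACG (Thr): third position 4-fold.
Four-fold degenerate third positions: 4.

4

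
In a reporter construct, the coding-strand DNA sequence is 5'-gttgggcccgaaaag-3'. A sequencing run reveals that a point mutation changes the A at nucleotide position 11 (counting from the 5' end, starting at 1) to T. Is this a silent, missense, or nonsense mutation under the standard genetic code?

missense

Position 11 falls in codon 4: GAA → Glu.
After the substitution the codon is GTA → Val.
Glu ≠ Val, so this is a missense mutation.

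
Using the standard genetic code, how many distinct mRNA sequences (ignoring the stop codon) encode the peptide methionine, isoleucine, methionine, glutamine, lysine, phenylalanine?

24

Met: 1 codon.
Ile: 3 codons.
Met: 1 codon.
Gln: 2 codons.
Lys: 2 codons.
Phe: 2 codons.
1 × 3 × 1 × 2 × 2 × 2 = 24.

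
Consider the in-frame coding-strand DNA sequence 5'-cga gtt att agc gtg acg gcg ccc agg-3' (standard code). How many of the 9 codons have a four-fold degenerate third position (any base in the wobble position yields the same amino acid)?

Codon 1 CGA (Arg): third position 4-fold.
Codon 2 GTT (Val): third position 4-fold.
Codon 3 ATT (Ile): third position 3-fold.
Codon 4 AGC (Ser): third position 2-fold.
Codon 5 GTG (Val): third position 4-fold.
Codon 6 ACG (Thr): third position 4-fold.
Codon 7 GCG (Ala): third position 4-fold.
Codon 8 CCC (Pro): third position 4-fold.
Codon 9 AGG (Arg): third position 2-fold.
Four-fold degenerate third positions: 6.

6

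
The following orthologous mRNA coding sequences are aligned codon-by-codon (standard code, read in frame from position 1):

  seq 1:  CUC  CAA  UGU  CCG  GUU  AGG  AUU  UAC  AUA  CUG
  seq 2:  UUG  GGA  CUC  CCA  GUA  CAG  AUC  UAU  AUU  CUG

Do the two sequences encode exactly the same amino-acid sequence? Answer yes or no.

Codon 1: CUC Leu / UUG Leu — synonymous.
Codon 2: CAA Gln / GGA Gly — nonsynonymous.
Codon 3: UGU Cys / CUC Leu — nonsynonymous.
Codon 4: CCG Pro / CCA Pro — synonymous.
Codon 5: GUU Val / GUA Val — synonymous.
Codon 6: AGG Arg / CAG Gln — nonsynonymous.
Codon 7: AUU Ile / AUC Ile — synonymous.
Codon 8: UAC Tyr / UAU Tyr — synonymous.
Codon 9: AUA Ile / AUU Ile — synonymous.
Codon 10: CUG Leu / CUG Leu — identical.
Nonsynonymous differences: 3 → different protein.

no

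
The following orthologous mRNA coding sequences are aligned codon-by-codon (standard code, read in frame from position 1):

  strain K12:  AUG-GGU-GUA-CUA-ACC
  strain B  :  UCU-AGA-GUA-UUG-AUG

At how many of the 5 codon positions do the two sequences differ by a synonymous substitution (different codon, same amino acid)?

Codon 1: AUG Met / UCU Ser — nonsynonymous.
Codon 2: GGU Gly / AGA Arg — nonsynonymous.
Codon 3: GUA Val / GUA Val — identical.
Codon 4: CUA Leu / UUG Leu — synonymous.
Codon 5: ACC Thr / AUG Met — nonsynonymous.
Synonymous differences: 1.

1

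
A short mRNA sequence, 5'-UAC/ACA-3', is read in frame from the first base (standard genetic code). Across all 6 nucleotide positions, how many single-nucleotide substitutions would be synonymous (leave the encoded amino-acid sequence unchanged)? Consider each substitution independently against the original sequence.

4

Codon 1 (UAC, Tyr): 1 synonymous substitution.
Codon 2 (ACA, Thr): 3 synonymous substitutions.
Total: 1 + 3 = 4.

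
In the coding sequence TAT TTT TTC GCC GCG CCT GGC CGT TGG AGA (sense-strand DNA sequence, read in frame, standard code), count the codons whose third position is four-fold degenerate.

5

Codon 1 TAT (Tyr): third position 2-fold.
Codon 2 TTT (Phe): third position 2-fold.
Codon 3 TTC (Phe): third position 2-fold.
Codon 4 GCC (Ala): third position 4-fold.
Codon 5 GCG (Ala): third position 4-fold.
Codon 6 CCT (Pro): third position 4-fold.
Codon 7 GGC (Gly): third position 4-fold.
Codon 8 CGT (Arg): third position 4-fold.
Codon 9 TGG (Trp): third position 1-fold.
Codon 10 AGA (Arg): third position 2-fold.
Four-fold degenerate third positions: 5.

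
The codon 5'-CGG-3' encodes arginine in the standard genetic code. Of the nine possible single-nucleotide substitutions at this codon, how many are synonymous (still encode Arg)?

4

Position 1: AGG → 1 synonymous.
Position 2: none → 0 synonymous.
Position 3: CGT, CGC, CGA → 3 synonymous.
Total: 1 + 0 + 3 = 4.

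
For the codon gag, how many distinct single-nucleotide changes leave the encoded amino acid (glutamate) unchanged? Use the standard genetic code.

Position 1: none → 0 synonymous.
Position 2: none → 0 synonymous.
Position 3: GAA → 1 synonymous.
Total: 0 + 0 + 1 = 1.

1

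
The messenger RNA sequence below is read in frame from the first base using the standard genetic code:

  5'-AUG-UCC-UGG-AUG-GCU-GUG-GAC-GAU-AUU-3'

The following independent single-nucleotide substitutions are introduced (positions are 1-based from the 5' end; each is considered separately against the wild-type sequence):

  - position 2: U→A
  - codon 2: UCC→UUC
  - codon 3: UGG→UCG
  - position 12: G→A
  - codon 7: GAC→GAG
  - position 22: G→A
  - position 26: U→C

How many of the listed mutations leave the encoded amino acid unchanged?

Codon 1: AUG (Met) → AAG (Lys) — missense.
Codon 2: UCC (Ser) → UUC (Phe) — missense.
Codon 3: UGG (Trp) → UCG (Ser) — missense.
Codon 4: AUG (Met) → AUA (Ile) — missense.
Codon 7: GAC (Asp) → GAG (Glu) — missense.
Codon 8: GAU (Asp) → AAU (Asn) — missense.
Codon 9: AUU (Ile) → ACU (Thr) — missense.
Synonymous: 0 of 7.

0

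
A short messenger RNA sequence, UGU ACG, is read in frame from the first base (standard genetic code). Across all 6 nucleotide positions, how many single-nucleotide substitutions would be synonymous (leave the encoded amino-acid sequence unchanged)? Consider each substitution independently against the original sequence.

4

Codon 1 (UGU, Cys): 1 synonymous substitution.
Codon 2 (ACG, Thr): 3 synonymous substitutions.
Total: 1 + 3 = 4.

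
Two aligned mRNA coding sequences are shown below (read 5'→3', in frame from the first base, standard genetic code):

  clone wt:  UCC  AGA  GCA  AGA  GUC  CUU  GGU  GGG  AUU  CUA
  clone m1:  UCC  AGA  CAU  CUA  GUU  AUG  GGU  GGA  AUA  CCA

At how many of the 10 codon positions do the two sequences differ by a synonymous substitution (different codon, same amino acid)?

Codon 1: UCC Ser / UCC Ser — identical.
Codon 2: AGA Arg / AGA Arg — identical.
Codon 3: GCA Ala / CAU His — nonsynonymous.
Codon 4: AGA Arg / CUA Leu — nonsynonymous.
Codon 5: GUC Val / GUU Val — synonymous.
Codon 6: CUU Leu / AUG Met — nonsynonymous.
Codon 7: GGU Gly / GGU Gly — identical.
Codon 8: GGG Gly / GGA Gly — synonymous.
Codon 9: AUU Ile / AUA Ile — synonymous.
Codon 10: CUA Leu / CCA Pro — nonsynonymous.
Synonymous differences: 3.

3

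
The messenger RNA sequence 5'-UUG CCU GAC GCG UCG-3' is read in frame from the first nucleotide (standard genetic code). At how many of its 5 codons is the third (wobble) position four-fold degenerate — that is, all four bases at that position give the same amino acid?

3

Codon 1 UUG (Leu): third position 2-fold.
Codon 2 CCU (Pro): third position 4-fold.
Codon 3 GAC (Asp): third position 2-fold.
Codon 4 GCG (Ala): third position 4-fold.
Codon 5 UCG (Ser): third position 4-fold.
Four-fold degenerate third positions: 3.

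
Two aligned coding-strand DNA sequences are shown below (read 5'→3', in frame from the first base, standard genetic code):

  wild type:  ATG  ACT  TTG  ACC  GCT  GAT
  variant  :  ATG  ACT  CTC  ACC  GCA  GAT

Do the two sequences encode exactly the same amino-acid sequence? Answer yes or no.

yes

Codon 1: ATG Met / ATG Met — identical.
Codon 2: ACT Thr / ACT Thr — identical.
Codon 3: TTG Leu / CTC Leu — synonymous.
Codon 4: ACC Thr / ACC Thr — identical.
Codon 5: GCT Ala / GCA Ala — synonymous.
Codon 6: GAT Asp / GAT Asp — identical.
Nonsynonymous differences: 0 → same protein.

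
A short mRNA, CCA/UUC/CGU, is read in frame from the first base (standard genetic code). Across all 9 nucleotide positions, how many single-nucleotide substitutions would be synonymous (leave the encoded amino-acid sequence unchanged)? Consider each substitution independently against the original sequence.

7

Codon 1 (CCA, Pro): 3 synonymous substitutions.
Codon 2 (UUC, Phe): 1 synonymous substitution.
Codon 3 (CGU, Arg): 3 synonymous substitutions.
Total: 3 + 1 + 3 = 7.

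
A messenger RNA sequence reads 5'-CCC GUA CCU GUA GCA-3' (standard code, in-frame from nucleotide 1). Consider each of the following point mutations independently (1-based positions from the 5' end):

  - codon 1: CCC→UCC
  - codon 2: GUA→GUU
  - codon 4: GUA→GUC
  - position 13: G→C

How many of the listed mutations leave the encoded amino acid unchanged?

Codon 1: CCC (Pro) → UCC (Ser) — missense.
Codon 2: GUA (Val) → GUU (Val) — synonymous.
Codon 4: GUA (Val) → GUC (Val) — synonymous.
Codon 5: GCA (Ala) → CCA (Pro) — missense.
Synonymous: 2 of 4.

2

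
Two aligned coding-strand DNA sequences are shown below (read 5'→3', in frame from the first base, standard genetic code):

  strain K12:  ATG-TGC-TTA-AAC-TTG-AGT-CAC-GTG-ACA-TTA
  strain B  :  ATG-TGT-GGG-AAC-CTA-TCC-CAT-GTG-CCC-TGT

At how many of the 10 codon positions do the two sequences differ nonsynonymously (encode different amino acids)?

3

Codon 1: ATG Met / ATG Met — identical.
Codon 2: TGC Cys / TGT Cys — synonymous.
Codon 3: TTA Leu / GGG Gly — nonsynonymous.
Codon 4: AAC Asn / AAC Asn — identical.
Codon 5: TTG Leu / CTA Leu — synonymous.
Codon 6: AGT Ser / TCC Ser — synonymous.
Codon 7: CAC His / CAT His — synonymous.
Codon 8: GTG Val / GTG Val — identical.
Codon 9: ACA Thr / CCC Pro — nonsynonymous.
Codon 10: TTA Leu / TGT Cys — nonsynonymous.
Nonsynonymous differences: 3.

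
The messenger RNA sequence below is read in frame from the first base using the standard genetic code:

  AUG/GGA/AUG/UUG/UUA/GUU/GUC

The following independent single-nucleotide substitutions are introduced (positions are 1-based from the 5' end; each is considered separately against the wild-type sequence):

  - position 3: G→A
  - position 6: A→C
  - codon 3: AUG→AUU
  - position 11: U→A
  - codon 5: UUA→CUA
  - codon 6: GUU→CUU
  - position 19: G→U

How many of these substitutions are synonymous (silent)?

Codon 1: AUG (Met) → AUA (Ile) — missense.
Codon 2: GGA (Gly) → GGC (Gly) — synonymous.
Codon 3: AUG (Met) → AUU (Ile) — missense.
Codon 4: UUG (Leu) → UAG (Stop) — nonsense.
Codon 5: UUA (Leu) → CUA (Leu) — synonymous.
Codon 6: GUU (Val) → CUU (Leu) — missense.
Codon 7: GUC (Val) → UUC (Phe) — missense.
Synonymous: 2 of 7.

2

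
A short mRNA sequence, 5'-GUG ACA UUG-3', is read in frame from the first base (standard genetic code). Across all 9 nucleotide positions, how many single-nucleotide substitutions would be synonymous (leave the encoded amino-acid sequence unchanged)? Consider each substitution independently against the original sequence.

Codon 1 (GUG, Val): 3 synonymous substitutions.
Codon 2 (ACA, Thr): 3 synonymous substitutions.
Codon 3 (UUG, Leu): 2 synonymous substitutions.
Total: 3 + 3 + 2 = 8.

8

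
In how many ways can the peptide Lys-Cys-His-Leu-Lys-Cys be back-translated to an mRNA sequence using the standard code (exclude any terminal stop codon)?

Lys: 2 codons.
Cys: 2 codons.
His: 2 codons.
Leu: 6 codons.
Lys: 2 codons.
Cys: 2 codons.
2 × 2 × 2 × 6 × 2 × 2 = 192.

192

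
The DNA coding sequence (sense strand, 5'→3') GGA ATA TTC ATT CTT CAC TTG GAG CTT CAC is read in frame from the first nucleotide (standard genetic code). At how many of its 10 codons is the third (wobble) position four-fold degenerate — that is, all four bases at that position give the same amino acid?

Codon 1 GGA (Gly): third position 4-fold.
Codon 2 ATA (Ile): third position 3-fold.
Codon 3 TTC (Phe): third position 2-fold.
Codon 4 ATT (Ile): third position 3-fold.
Codon 5 CTT (Leu): third position 4-fold.
Codon 6 CAC (His): third position 2-fold.
Codon 7 TTG (Leu): third position 2-fold.
Codon 8 GAG (Glu): third position 2-fold.
Codon 9 CTT (Leu): third position 4-fold.
Codon 10 CAC (His): third position 2-fold.
Four-fold degenerate third positions: 3.

3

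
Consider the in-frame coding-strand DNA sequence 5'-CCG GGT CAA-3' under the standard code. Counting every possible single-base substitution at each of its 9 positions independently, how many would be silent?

Codon 1 (CCG, Pro): 3 synonymous substitutions.
Codon 2 (GGT, Gly): 3 synonymous substitutions.
Codon 3 (CAA, Gln): 1 synonymous substitution.
Total: 3 + 3 + 1 = 7.

7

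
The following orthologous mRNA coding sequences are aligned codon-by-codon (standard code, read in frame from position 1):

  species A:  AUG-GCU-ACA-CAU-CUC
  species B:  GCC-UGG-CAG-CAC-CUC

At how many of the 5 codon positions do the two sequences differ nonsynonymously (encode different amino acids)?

Codon 1: AUG Met / GCC Ala — nonsynonymous.
Codon 2: GCU Ala / UGG Trp — nonsynonymous.
Codon 3: ACA Thr / CAG Gln — nonsynonymous.
Codon 4: CAU His / CAC His — synonymous.
Codon 5: CUC Leu / CUC Leu — identical.
Nonsynonymous differences: 3.

3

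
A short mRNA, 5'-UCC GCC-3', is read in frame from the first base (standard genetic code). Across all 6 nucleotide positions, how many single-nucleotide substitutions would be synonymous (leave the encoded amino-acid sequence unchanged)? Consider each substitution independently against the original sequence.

Codon 1 (UCC, Ser): 3 synonymous substitutions.
Codon 2 (GCC, Ala): 3 synonymous substitutions.
Total: 3 + 3 = 6.

6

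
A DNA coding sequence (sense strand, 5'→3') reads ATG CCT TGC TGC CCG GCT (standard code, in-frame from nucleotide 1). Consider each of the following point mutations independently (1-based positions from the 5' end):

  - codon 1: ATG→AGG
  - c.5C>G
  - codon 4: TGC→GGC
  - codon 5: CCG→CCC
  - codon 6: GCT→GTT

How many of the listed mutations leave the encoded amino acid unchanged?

1

Codon 1: ATG (Met) → AGG (Arg) — missense.
Codon 2: CCT (Pro) → CGT (Arg) — missense.
Codon 4: TGC (Cys) → GGC (Gly) — missense.
Codon 5: CCG (Pro) → CCC (Pro) — synonymous.
Codon 6: GCT (Ala) → GTT (Val) — missense.
Synonymous: 1 of 5.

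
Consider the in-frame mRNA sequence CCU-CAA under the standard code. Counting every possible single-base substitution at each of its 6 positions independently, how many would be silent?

Codon 1 (CCU, Pro): 3 synonymous substitutions.
Codon 2 (CAA, Gln): 1 synonymous substitution.
Total: 3 + 1 = 4.

4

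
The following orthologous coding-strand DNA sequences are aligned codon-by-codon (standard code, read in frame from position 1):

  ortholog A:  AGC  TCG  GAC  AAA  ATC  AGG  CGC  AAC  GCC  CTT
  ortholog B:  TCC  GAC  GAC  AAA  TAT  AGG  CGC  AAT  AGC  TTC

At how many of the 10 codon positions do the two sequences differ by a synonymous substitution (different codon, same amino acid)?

Codon 1: AGC Ser / TCC Ser — synonymous.
Codon 2: TCG Ser / GAC Asp — nonsynonymous.
Codon 3: GAC Asp / GAC Asp — identical.
Codon 4: AAA Lys / AAA Lys — identical.
Codon 5: ATC Ile / TAT Tyr — nonsynonymous.
Codon 6: AGG Arg / AGG Arg — identical.
Codon 7: CGC Arg / CGC Arg — identical.
Codon 8: AAC Asn / AAT Asn — synonymous.
Codon 9: GCC Ala / AGC Ser — nonsynonymous.
Codon 10: CTT Leu / TTC Phe — nonsynonymous.
Synonymous differences: 2.

2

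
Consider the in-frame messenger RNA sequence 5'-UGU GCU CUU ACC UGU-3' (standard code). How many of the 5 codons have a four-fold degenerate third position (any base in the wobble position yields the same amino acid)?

3

Codon 1 UGU (Cys): third position 2-fold.
Codon 2 GCU (Ala): third position 4-fold.
Codon 3 CUU (Leu): third position 4-fold.
Codon 4 ACC (Thr): third position 4-fold.
Codon 5 UGU (Cys): third position 2-fold.
Four-fold degenerate third positions: 3.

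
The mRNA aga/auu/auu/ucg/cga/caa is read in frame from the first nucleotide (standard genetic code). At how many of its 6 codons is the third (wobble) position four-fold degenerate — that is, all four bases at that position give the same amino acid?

2

Codon 1 AGA (Arg): third position 2-fold.
Codon 2 AUU (Ile): third position 3-fold.
Codon 3 AUU (Ile): third position 3-fold.
Codon 4 UCG (Ser): third position 4-fold.
Codon 5 CGA (Arg): third position 4-fold.
Codon 6 CAA (Gln): third position 2-fold.
Four-fold degenerate third positions: 2.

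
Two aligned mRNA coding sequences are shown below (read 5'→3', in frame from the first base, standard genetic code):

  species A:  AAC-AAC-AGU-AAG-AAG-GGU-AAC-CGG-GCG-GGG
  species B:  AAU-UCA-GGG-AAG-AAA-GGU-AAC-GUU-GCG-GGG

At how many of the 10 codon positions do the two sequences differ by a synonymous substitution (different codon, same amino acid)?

2

Codon 1: AAC Asn / AAU Asn — synonymous.
Codon 2: AAC Asn / UCA Ser — nonsynonymous.
Codon 3: AGU Ser / GGG Gly — nonsynonymous.
Codon 4: AAG Lys / AAG Lys — identical.
Codon 5: AAG Lys / AAA Lys — synonymous.
Codon 6: GGU Gly / GGU Gly — identical.
Codon 7: AAC Asn / AAC Asn — identical.
Codon 8: CGG Arg / GUU Val — nonsynonymous.
Codon 9: GCG Ala / GCG Ala — identical.
Codon 10: GGG Gly / GGG Gly — identical.
Synonymous differences: 2.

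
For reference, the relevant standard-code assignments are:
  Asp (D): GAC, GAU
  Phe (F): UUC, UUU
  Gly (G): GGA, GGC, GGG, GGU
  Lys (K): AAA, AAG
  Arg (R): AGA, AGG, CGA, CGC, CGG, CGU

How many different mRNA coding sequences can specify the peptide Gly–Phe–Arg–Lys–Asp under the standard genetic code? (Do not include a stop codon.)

192

Gly: 4 codons.
Phe: 2 codons.
Arg: 6 codons.
Lys: 2 codons.
Asp: 2 codons.
4 × 2 × 6 × 2 × 2 = 192.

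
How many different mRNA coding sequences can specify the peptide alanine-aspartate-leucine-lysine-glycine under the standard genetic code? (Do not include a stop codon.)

384

Ala: 4 codons.
Asp: 2 codons.
Leu: 6 codons.
Lys: 2 codons.
Gly: 4 codons.
4 × 2 × 6 × 2 × 4 = 384.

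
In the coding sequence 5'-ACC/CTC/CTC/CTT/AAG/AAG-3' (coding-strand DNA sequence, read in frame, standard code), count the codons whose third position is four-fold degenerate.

4

Codon 1 ACC (Thr): third position 4-fold.
Codon 2 CTC (Leu): third position 4-fold.
Codon 3 CTC (Leu): third position 4-fold.
Codon 4 CTT (Leu): third position 4-fold.
Codon 5 AAG (Lys): third position 2-fold.
Codon 6 AAG (Lys): third position 2-fold.
Four-fold degenerate third positions: 4.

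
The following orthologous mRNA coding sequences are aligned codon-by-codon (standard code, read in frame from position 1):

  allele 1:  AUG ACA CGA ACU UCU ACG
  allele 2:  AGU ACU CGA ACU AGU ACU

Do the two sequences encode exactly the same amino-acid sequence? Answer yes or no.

no

Codon 1: AUG Met / AGU Ser — nonsynonymous.
Codon 2: ACA Thr / ACU Thr — synonymous.
Codon 3: CGA Arg / CGA Arg — identical.
Codon 4: ACU Thr / ACU Thr — identical.
Codon 5: UCU Ser / AGU Ser — synonymous.
Codon 6: ACG Thr / ACU Thr — synonymous.
Nonsynonymous differences: 1 → different protein.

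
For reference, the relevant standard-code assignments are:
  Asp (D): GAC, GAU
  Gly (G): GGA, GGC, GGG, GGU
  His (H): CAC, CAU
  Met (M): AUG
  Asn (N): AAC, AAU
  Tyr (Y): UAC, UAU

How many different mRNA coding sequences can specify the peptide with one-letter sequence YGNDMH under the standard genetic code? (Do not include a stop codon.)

Tyr: 2 codons.
Gly: 4 codons.
Asn: 2 codons.
Asp: 2 codons.
Met: 1 codon.
His: 2 codons.
2 × 4 × 2 × 2 × 1 × 2 = 64.

64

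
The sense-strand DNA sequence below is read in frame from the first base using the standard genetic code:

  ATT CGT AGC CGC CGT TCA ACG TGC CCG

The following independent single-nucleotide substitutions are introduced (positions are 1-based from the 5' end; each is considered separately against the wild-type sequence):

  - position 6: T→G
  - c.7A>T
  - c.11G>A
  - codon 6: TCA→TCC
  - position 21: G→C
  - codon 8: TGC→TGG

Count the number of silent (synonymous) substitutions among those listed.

3

Codon 2: CGT (Arg) → CGG (Arg) — synonymous.
Codon 3: AGC (Ser) → TGC (Cys) — missense.
Codon 4: CGC (Arg) → CAC (His) — missense.
Codon 6: TCA (Ser) → TCC (Ser) — synonymous.
Codon 7: ACG (Thr) → ACC (Thr) — synonymous.
Codon 8: TGC (Cys) → TGG (Trp) — missense.
Synonymous: 3 of 6.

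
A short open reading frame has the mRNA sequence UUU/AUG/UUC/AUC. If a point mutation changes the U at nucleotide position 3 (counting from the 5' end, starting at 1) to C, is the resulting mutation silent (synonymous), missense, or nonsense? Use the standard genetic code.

Position 3 falls in codon 1: UUU → Phe.
After the substitution the codon is UUC → Phe.
Both encode Phe, so the change is synonymous.

silent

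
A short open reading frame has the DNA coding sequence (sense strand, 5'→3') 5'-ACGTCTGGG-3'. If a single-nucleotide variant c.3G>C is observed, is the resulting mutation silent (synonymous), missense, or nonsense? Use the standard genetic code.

Position 3 falls in codon 1: ACG → Thr.
After the substitution the codon is ACC → Thr.
Both encode Thr, so the change is synonymous.

silent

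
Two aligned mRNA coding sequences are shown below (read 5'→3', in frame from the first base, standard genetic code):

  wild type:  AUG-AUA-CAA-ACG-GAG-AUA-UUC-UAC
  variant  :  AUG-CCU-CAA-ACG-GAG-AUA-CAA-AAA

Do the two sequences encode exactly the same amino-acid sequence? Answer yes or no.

Codon 1: AUG Met / AUG Met — identical.
Codon 2: AUA Ile / CCU Pro — nonsynonymous.
Codon 3: CAA Gln / CAA Gln — identical.
Codon 4: ACG Thr / ACG Thr — identical.
Codon 5: GAG Glu / GAG Glu — identical.
Codon 6: AUA Ile / AUA Ile — identical.
Codon 7: UUC Phe / CAA Gln — nonsynonymous.
Codon 8: UAC Tyr / AAA Lys — nonsynonymous.
Nonsynonymous differences: 3 → different protein.

no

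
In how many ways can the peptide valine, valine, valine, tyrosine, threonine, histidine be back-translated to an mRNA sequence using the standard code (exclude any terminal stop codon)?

Val: 4 codons.
Val: 4 codons.
Val: 4 codons.
Tyr: 2 codons.
Thr: 4 codons.
His: 2 codons.
4 × 4 × 4 × 2 × 4 × 2 = 1024.

1024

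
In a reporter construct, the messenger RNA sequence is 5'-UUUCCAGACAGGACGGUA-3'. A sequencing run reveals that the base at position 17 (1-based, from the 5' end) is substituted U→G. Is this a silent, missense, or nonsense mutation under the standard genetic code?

missense

Position 17 falls in codon 6: GUA → Val.
After the substitution the codon is GGA → Gly.
Val ≠ Gly, so this is a missense mutation.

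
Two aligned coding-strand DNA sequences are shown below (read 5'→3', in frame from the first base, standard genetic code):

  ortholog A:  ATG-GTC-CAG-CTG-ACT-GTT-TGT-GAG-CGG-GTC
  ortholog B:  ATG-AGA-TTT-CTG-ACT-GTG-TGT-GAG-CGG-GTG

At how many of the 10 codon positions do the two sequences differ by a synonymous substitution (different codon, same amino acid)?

2

Codon 1: ATG Met / ATG Met — identical.
Codon 2: GTC Val / AGA Arg — nonsynonymous.
Codon 3: CAG Gln / TTT Phe — nonsynonymous.
Codon 4: CTG Leu / CTG Leu — identical.
Codon 5: ACT Thr / ACT Thr — identical.
Codon 6: GTT Val / GTG Val — synonymous.
Codon 7: TGT Cys / TGT Cys — identical.
Codon 8: GAG Glu / GAG Glu — identical.
Codon 9: CGG Arg / CGG Arg — identical.
Codon 10: GTC Val / GTG Val — synonymous.
Synonymous differences: 2.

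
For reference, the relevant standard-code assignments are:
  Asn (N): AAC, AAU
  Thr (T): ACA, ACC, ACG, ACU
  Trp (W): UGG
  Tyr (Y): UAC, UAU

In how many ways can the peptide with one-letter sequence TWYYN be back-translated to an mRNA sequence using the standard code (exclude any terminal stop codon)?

32

Thr: 4 codons.
Trp: 1 codon.
Tyr: 2 codons.
Tyr: 2 codons.
Asn: 2 codons.
4 × 1 × 2 × 2 × 2 = 32.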